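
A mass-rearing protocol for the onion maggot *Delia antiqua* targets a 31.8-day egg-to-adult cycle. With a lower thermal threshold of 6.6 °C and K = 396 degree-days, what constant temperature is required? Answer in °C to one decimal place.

Required daily accumulation = 396 / 31.8 = 12.453 DD/day.
T = T_base + 12.453 = 6.6 + 12.453 = 19.053 ≈ 19.1 °C.

19.1 °C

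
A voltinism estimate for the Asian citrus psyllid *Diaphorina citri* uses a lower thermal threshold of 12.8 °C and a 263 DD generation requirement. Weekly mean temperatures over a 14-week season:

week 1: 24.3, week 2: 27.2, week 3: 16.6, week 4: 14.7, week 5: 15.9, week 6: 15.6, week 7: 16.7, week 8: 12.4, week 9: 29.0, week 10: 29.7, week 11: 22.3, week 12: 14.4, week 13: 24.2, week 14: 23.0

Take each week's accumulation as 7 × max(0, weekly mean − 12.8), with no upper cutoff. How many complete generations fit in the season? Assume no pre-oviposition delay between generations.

2 generations

Weekly DD (7 × max(0, T̄ − 12.8)): 80.5, 100.8, 26.6, 13.3, 21.7, 19.6, 27.3, 0.0, 113.4, 118.3, 66.5, 11.2, 79.8, 71.4.
Season total = 750.4 DD.
Complete generations = ⌊750.4 / 263⌋ = 2.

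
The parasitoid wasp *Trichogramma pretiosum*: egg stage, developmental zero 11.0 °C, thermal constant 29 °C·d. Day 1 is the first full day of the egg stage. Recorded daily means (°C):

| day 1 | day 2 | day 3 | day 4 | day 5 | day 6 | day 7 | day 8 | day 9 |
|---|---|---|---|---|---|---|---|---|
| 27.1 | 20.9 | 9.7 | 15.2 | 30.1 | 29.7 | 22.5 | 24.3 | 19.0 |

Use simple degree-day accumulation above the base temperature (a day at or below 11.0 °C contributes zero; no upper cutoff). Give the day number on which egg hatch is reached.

Daily DD above 11.0 °C: 16.1, 9.9, 0.0, 4.2, 19.1, 18.7, 11.5, 13.3, 8.0.
Cumulative: 16.1, 26.0, 26.0, 30.2, 49.3, 68.0, 79.5, 92.8, 100.8.
The total first reaches 29 DD on day 4.

day 4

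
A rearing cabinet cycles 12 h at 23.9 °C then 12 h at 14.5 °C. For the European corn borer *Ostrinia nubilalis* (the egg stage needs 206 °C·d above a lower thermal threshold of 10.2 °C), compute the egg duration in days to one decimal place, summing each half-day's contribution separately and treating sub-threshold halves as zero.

Day half: max(0, 23.9 − 10.2) × 0.5 = 13.7 × 0.5 = 6.85 DD.
Night half: max(0, 14.5 − 10.2) × 0.5 = 4.3 × 0.5 = 2.15 DD.
Per 24 h: 9.00 DD/day.
Duration = 206 / 9.00 = 22.889 ≈ 22.9 days.

22.9 days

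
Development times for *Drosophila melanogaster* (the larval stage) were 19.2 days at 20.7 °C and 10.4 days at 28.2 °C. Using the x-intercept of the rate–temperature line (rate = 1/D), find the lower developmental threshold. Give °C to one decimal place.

11.8 °C

Equal thermal constants: D₁(T₁ − T_b) = D₂(T₂ − T_b).
19.2·(20.7 − T_b) = 10.4·(28.2 − T_b)
T_b = (19.2·20.7 − 10.4·28.2) / (19.2 − 10.4) = 104.16 / 8.8 = 11.836 °C ≈ 11.8 °C.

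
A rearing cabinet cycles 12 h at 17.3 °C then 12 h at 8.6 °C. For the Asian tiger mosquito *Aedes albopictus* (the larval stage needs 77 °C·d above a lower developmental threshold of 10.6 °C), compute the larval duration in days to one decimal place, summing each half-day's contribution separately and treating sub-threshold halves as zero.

Day half: max(0, 17.3 − 10.6) × 0.5 = 6.7 × 0.5 = 3.35 DD.
Night half: max(0, 8.6 − 10.6) × 0.5 = 0.0 × 0.5 = 0.00 DD.
Per 24 h: 3.35 DD/day.
Duration = 77 / 3.35 = 22.985 ≈ 23.0 days.

23.0 days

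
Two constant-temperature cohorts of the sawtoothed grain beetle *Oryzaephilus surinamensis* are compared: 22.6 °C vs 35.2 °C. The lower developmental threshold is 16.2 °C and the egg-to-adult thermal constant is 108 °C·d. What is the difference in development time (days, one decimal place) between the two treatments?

11.2 days

At 22.6 °C: 108 / (22.6 − 16.2) = 108 / 6.4 = 16.875 d.
At 35.2 °C: 108 / (35.2 − 16.2) = 108 / 19.0 = 5.684 d.
Difference = |16.875 − 5.684| = 11.191 ≈ 11.2 days.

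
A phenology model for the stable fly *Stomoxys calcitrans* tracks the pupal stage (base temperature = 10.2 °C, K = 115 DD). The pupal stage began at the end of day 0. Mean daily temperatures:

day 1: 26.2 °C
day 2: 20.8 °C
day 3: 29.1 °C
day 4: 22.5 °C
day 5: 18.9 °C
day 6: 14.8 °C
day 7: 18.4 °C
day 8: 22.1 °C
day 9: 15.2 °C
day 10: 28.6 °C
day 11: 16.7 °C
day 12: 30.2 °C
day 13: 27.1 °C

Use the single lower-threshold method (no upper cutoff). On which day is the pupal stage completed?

day 11

Daily DD above 10.2 °C: 16.0, 10.6, 18.9, 12.3, 8.7, 4.6, 8.2, 11.9, 5.0, 18.4, 6.5, 20.0, 16.9.
Cumulative: 16.0, 26.6, 45.5, 57.8, 66.5, 71.1, 79.3, 91.2, 96.2, 114.6, 121.1, 141.1, 158.0.
The total first reaches 115 DD on day 11.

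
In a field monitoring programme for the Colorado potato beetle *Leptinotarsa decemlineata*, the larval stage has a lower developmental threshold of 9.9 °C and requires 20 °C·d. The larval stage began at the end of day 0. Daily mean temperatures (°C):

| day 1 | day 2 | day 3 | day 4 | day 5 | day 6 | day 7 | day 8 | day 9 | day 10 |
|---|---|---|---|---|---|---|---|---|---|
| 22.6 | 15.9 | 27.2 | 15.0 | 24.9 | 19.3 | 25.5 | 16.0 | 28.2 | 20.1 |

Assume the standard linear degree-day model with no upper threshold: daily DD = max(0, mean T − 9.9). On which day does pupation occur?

day 3

Daily DD above 9.9 °C: 12.7, 6.0, 17.3, 5.1, 15.0, 9.4, 15.6, 6.1, 18.3, 10.2.
Cumulative: 12.7, 18.7, 36.0, 41.1, 56.1, 65.5, 81.1, 87.2, 105.5, 115.7.
The total first reaches 20 DD on day 3.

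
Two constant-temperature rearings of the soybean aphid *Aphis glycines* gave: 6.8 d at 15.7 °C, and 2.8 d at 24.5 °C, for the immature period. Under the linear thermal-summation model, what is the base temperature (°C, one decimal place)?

Under the model K = D·(T − T_b), so D₁·(T₁ − T_b) = D₂·(T₂ − T_b).
6.8·(15.7 − T_b) = 2.8·(24.5 − T_b)
T_b = (6.8·15.7 − 2.8·24.5) / (6.8 − 2.8) = 38.16 / 4.0 = 9.540 °C ≈ 9.5 °C.

9.5 °C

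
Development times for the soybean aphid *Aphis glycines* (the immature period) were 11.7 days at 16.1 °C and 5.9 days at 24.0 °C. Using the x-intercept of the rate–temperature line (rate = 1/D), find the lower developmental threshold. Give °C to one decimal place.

8.1 °C

Equal thermal constants: D₁(T₁ − T_b) = D₂(T₂ − T_b).
11.7·(16.1 − T_b) = 5.9·(24.0 − T_b)
T_b = (11.7·16.1 − 5.9·24.0) / (11.7 − 5.9) = 46.77 / 5.8 = 8.064 °C ≈ 8.1 °C.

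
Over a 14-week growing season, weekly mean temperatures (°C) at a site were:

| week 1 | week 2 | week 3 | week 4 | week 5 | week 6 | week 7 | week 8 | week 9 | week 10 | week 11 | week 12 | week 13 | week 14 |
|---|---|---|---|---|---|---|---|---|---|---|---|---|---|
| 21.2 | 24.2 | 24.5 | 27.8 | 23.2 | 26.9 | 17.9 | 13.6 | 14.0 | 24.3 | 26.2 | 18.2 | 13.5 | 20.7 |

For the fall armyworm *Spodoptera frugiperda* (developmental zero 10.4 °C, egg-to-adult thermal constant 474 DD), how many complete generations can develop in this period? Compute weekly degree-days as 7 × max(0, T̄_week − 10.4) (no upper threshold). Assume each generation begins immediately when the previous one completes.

2 generations

Weekly DD (7 × max(0, T̄ − 10.4)): 75.6, 96.6, 98.7, 121.8, 89.6, 115.5, 52.5, 22.4, 25.2, 97.3, 110.6, 54.6, 21.7, 72.1.
Season total = 1054.2 DD.
Complete generations = ⌊1054.2 / 474⌋ = 2.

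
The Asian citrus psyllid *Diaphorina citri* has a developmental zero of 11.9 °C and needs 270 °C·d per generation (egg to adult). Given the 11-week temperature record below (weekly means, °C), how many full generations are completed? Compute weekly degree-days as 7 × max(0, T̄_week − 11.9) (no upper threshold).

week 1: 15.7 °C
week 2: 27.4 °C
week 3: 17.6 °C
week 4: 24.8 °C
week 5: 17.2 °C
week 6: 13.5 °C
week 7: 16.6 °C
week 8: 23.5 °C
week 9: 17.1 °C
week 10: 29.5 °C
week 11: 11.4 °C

2 generations

Weekly DD (7 × max(0, T̄ − 11.9)): 26.6, 108.5, 39.9, 90.3, 37.1, 11.2, 32.9, 81.2, 36.4, 123.2, 0.0.
Season total = 587.3 DD.
Complete generations = ⌊587.3 / 270⌋ = 2.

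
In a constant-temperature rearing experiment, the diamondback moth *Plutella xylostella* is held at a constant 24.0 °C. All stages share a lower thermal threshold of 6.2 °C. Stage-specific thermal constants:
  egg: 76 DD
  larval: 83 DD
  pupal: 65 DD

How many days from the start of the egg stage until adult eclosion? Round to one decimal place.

Daily accumulation at 24.0 °C = 24.0 − 6.2 = 17.8 DD/day.
Total K = 76 + 83 + 65 = 224 DD.
Total duration = 224 / 17.8 = 12.584 ≈ 12.6 days.

12.6 days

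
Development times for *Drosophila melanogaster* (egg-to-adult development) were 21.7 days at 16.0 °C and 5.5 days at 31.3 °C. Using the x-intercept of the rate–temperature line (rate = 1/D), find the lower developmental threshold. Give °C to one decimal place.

10.8 °C

Under the model K = D·(T − T_b), so D₁·(T₁ − T_b) = D₂·(T₂ − T_b).
21.7·(16.0 − T_b) = 5.5·(31.3 − T_b)
T_b = (21.7·16.0 − 5.5·31.3) / (21.7 − 5.5) = 175.05 / 16.2 = 10.806 °C ≈ 10.8 °C.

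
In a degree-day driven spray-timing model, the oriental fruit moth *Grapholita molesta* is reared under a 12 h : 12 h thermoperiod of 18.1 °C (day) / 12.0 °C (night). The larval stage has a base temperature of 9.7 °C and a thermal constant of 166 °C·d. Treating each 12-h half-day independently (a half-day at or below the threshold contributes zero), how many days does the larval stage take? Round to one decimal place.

31.0 days

Day half: max(0, 18.1 − 9.7) × 0.5 = 8.4 × 0.5 = 4.20 DD.
Night half: max(0, 12.0 − 9.7) × 0.5 = 2.3 × 0.5 = 1.15 DD.
Per 24 h: 5.35 DD/day.
Duration = 166 / 5.35 = 31.028 ≈ 31.0 days.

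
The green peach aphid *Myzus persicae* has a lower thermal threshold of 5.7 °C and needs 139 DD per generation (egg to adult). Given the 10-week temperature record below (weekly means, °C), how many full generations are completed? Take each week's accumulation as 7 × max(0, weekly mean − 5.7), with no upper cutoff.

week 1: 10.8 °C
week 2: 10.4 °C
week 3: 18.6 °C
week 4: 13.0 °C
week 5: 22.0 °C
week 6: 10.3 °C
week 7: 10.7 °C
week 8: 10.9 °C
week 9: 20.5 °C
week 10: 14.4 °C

4 generations

Weekly DD (7 × max(0, T̄ − 5.7)): 35.7, 32.9, 90.3, 51.1, 114.1, 32.2, 35.0, 36.4, 103.6, 60.9.
Season total = 592.2 DD.
Complete generations = ⌊592.2 / 139⌋ = 4.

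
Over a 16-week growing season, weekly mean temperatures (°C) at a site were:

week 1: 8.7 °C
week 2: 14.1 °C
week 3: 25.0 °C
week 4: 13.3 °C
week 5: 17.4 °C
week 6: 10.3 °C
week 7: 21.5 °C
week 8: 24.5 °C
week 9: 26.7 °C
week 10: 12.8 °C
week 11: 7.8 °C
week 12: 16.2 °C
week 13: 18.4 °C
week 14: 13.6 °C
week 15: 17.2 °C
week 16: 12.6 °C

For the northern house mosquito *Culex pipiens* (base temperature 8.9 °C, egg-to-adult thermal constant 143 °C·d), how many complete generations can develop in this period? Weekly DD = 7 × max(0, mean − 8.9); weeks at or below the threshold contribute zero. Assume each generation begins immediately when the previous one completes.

Weekly DD (7 × max(0, T̄ − 8.9)): 0.0, 36.4, 112.7, 30.8, 59.5, 9.8, 88.2, 109.2, 124.6, 27.3, 0.0, 51.1, 66.5, 32.9, 58.1, 25.9.
Season total = 833.0 DD.
Complete generations = ⌊833.0 / 143⌋ = 5.

5 generations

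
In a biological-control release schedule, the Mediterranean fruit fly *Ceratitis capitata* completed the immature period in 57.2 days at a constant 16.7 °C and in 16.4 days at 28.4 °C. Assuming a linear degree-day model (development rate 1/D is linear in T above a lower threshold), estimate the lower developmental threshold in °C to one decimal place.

12.0 °C

Under the model K = D·(T − T_b), so D₁·(T₁ − T_b) = D₂·(T₂ − T_b).
57.2·(16.7 − T_b) = 16.4·(28.4 − T_b)
T_b = (57.2·16.7 − 16.4·28.4) / (57.2 − 16.4) = 489.48 / 40.8 = 11.997 °C ≈ 12.0 °C.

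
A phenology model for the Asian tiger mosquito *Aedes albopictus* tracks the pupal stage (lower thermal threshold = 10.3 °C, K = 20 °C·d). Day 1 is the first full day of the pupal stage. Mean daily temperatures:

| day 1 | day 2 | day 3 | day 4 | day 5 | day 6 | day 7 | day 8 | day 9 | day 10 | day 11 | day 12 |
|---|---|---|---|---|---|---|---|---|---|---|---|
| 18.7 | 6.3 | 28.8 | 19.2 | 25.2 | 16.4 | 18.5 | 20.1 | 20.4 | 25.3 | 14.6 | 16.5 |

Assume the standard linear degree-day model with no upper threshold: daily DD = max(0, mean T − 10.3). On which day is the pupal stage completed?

Daily DD above 10.3 °C: 8.4, 0.0, 18.5, 8.9, 14.9, 6.1, 8.2, 9.8, 10.1, 15.0, 4.3, 6.2.
Cumulative: 8.4, 8.4, 26.9, 35.8, 50.7, 56.8, 65.0, 74.8, 84.9, 99.9, 104.2, 110.4.
The total first reaches 20 DD on day 3.

day 3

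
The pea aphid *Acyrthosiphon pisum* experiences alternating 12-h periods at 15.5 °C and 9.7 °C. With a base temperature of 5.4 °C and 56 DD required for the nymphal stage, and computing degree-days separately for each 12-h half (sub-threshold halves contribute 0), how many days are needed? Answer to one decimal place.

Day half: max(0, 15.5 − 5.4) × 0.5 = 10.1 × 0.5 = 5.05 DD.
Night half: max(0, 9.7 − 5.4) × 0.5 = 4.3 × 0.5 = 2.15 DD.
Per 24 h: 7.20 DD/day.
Duration = 56 / 7.20 = 7.778 ≈ 7.8 days.

7.8 days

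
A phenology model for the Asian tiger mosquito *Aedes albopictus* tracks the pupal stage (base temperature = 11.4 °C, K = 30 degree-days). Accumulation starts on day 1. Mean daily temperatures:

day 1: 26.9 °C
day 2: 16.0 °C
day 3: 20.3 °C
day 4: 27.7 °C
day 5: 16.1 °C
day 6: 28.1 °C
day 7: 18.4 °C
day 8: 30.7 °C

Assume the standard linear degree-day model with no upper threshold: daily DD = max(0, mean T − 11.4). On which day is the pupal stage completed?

day 4

Daily DD above 11.4 °C: 15.5, 4.6, 8.9, 16.3, 4.7, 16.7, 7.0, 19.3.
Cumulative: 15.5, 20.1, 29.0, 45.3, 50.0, 66.7, 73.7, 93.0.
The total first reaches 30 DD on day 4.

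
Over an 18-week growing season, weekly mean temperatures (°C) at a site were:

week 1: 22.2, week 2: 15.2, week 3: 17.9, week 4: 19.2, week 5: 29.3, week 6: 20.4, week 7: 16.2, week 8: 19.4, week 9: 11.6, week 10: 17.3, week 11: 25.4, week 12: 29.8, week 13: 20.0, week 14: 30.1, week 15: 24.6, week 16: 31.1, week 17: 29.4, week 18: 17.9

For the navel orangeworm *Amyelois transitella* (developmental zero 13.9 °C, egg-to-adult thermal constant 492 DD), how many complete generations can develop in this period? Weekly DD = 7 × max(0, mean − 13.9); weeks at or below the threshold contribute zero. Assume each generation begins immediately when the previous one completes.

2 generations

Weekly DD (7 × max(0, T̄ − 13.9)): 58.1, 9.1, 28.0, 37.1, 107.8, 45.5, 16.1, 38.5, 0.0, 23.8, 80.5, 111.3, 42.7, 113.4, 74.9, 120.4, 108.5, 28.0.
Season total = 1043.7 DD.
Complete generations = ⌊1043.7 / 492⌋ = 2.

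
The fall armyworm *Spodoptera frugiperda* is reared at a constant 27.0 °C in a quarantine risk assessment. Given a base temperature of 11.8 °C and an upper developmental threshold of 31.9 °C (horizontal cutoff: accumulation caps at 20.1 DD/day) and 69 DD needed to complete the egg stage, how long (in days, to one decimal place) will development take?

4.5 days

Daily accumulation = 27.0 − 11.8 = 15.2 DD/day.
Duration = 69 / 15.2 = 4.539 ≈ 4.5 days.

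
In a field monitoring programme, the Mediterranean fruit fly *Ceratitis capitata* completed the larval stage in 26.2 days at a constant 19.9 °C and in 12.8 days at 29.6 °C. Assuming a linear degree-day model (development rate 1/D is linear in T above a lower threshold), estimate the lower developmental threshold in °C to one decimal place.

10.6 °C

Linear rate model ⇒ the product D·(T − T_b) is constant across temperatures.
26.2·(19.9 − T_b) = 12.8·(29.6 − T_b)
T_b = (26.2·19.9 − 12.8·29.6) / (26.2 − 12.8) = 142.50 / 13.4 = 10.634 °C ≈ 10.6 °C.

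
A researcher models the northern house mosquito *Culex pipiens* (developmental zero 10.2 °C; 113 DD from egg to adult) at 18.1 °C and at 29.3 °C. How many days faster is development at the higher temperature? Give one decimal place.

At 18.1 °C: 113 / (18.1 − 10.2) = 113 / 7.9 = 14.304 d.
At 29.3 °C: 113 / (29.3 − 10.2) = 113 / 19.1 = 5.916 d.
Difference = |14.304 − 5.916| = 8.388 ≈ 8.4 days.

8.4 days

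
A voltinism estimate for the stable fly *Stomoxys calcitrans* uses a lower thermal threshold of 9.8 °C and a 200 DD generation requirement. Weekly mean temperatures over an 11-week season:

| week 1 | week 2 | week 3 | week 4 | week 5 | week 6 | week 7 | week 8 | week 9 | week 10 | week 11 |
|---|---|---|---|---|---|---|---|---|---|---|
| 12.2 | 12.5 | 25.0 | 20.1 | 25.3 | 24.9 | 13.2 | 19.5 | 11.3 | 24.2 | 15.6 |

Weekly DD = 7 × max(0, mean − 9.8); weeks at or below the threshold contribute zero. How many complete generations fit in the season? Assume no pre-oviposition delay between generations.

3 generations

Weekly DD (7 × max(0, T̄ − 9.8)): 16.8, 18.9, 106.4, 72.1, 108.5, 105.7, 23.8, 67.9, 10.5, 100.8, 40.6.
Season total = 672.0 DD.
Complete generations = ⌊672.0 / 200⌋ = 3.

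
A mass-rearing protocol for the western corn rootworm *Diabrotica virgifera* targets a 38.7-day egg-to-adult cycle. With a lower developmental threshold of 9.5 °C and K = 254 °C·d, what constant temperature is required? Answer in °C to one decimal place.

Required daily accumulation = 254 / 38.7 = 6.563 DD/day.
T = T_base + 6.563 = 9.5 + 6.563 = 16.063 ≈ 16.1 °C.

16.1 °C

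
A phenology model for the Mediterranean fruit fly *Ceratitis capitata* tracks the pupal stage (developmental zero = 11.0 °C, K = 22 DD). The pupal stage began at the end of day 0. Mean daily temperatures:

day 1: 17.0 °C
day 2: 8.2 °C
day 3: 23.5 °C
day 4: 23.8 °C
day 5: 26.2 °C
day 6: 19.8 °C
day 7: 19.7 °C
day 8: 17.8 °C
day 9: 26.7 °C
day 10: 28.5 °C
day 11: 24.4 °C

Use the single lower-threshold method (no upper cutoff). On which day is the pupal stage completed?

day 4

Daily DD above 11.0 °C: 6.0, 0.0, 12.5, 12.8, 15.2, 8.8, 8.7, 6.8, 15.7, 17.5, 13.4.
Cumulative: 6.0, 6.0, 18.5, 31.3, 46.5, 55.3, 64.0, 70.8, 86.5, 104.0, 117.4.
The total first reaches 22 DD on day 4.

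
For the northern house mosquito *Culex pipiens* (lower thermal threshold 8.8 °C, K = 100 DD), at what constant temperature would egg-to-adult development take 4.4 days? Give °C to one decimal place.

31.5 °C

Required daily accumulation = 100 / 4.4 = 22.727 DD/day.
T = T_base + 22.727 = 8.8 + 22.727 = 31.527 ≈ 31.5 °C.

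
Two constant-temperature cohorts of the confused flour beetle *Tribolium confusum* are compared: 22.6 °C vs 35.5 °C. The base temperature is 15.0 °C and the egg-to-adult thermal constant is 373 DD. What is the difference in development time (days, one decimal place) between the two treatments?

At 22.6 °C: 373 / (22.6 − 15.0) = 373 / 7.6 = 49.079 d.
At 35.5 °C: 373 / (35.5 − 15.0) = 373 / 20.5 = 18.195 d.
Difference = |49.079 − 18.195| = 30.884 ≈ 30.9 days.

30.9 days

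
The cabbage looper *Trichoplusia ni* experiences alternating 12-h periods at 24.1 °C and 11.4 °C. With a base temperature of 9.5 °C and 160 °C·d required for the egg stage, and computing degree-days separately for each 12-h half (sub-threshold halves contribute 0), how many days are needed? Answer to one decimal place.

19.4 days

Day half: max(0, 24.1 − 9.5) × 0.5 = 14.6 × 0.5 = 7.30 DD.
Night half: max(0, 11.4 − 9.5) × 0.5 = 1.9 × 0.5 = 0.95 DD.
Per 24 h: 8.25 DD/day.
Duration = 160 / 8.25 = 19.394 ≈ 19.4 days.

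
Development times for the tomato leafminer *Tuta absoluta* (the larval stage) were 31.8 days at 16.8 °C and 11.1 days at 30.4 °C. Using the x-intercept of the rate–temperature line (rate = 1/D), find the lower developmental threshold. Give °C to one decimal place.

Under the model K = D·(T − T_b), so D₁·(T₁ − T_b) = D₂·(T₂ − T_b).
31.8·(16.8 − T_b) = 11.1·(30.4 − T_b)
T_b = (31.8·16.8 − 11.1·30.4) / (31.8 − 11.1) = 196.80 / 20.7 = 9.507 °C ≈ 9.5 °C.

9.5 °C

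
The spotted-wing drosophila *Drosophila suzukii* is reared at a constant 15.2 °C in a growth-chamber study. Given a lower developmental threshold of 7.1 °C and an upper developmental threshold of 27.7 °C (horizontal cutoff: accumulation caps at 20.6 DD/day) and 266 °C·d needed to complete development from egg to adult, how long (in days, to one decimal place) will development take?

32.8 days

Daily accumulation = 15.2 − 7.1 = 8.1 DD/day.
Duration = 266 / 8.1 = 32.840 ≈ 32.8 days.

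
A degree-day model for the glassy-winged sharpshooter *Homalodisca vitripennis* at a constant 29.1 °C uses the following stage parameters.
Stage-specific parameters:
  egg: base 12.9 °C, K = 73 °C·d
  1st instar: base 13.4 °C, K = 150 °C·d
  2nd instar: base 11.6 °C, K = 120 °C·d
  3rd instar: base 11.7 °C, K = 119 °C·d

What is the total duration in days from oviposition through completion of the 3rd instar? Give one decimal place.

27.8 days

egg: 73 / (29.1 − 12.9) = 73 / 16.2 = 4.506 d.
1st instar: 150 / (29.1 − 13.4) = 150 / 15.7 = 9.554 d.
2nd instar: 120 / (29.1 − 11.6) = 120 / 17.5 = 6.857 d.
3rd instar: 119 / (29.1 − 11.7) = 119 / 17.4 = 6.839 d.
Sum = 27.757 ≈ 27.8 days.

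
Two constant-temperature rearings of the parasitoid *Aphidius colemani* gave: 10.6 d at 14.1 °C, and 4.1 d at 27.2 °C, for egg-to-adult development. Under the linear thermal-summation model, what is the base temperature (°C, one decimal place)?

Equal thermal constants: D₁(T₁ − T_b) = D₂(T₂ − T_b).
10.6·(14.1 − T_b) = 4.1·(27.2 − T_b)
T_b = (10.6·14.1 − 4.1·27.2) / (10.6 − 4.1) = 37.94 / 6.5 = 5.837 °C ≈ 5.8 °C.

5.8 °C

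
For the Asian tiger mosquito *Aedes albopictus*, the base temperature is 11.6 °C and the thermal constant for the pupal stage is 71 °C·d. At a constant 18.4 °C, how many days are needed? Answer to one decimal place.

10.4 days

Daily accumulation = 18.4 − 11.6 = 6.8 DD/day.
Duration = 71 / 6.8 = 10.441 ≈ 10.4 days.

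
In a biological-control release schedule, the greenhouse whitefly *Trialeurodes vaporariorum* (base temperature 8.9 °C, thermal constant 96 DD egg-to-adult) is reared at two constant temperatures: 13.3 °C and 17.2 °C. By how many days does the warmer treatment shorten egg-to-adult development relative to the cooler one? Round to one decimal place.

10.3 days

At 13.3 °C: 96 / (13.3 − 8.9) = 96 / 4.4 = 21.818 d.
At 17.2 °C: 96 / (17.2 − 8.9) = 96 / 8.3 = 11.566 d.
Difference = |21.818 − 11.566| = 10.252 ≈ 10.3 days.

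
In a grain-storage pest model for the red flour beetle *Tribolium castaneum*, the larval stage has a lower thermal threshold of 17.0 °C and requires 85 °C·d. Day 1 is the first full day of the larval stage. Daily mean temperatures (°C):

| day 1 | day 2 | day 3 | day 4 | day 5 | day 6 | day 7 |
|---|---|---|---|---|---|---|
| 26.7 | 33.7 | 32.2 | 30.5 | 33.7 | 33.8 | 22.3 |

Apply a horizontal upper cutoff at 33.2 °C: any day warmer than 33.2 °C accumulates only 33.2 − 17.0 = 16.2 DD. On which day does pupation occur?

Daily DD above 17.0 °C (capped at 16.2): 9.7, 16.2, 15.2, 13.5, 16.2, 16.2, 5.3.
Cumulative: 9.7, 25.9, 41.1, 54.6, 70.8, 87.0, 92.3.
The total first reaches 85 DD on day 6.

day 6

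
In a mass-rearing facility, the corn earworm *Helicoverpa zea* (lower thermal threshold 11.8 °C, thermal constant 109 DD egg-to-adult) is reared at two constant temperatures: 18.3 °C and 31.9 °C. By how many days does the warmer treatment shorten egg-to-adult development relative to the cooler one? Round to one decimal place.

At 18.3 °C: 109 / (18.3 − 11.8) = 109 / 6.5 = 16.769 d.
At 31.9 °C: 109 / (31.9 − 11.8) = 109 / 20.1 = 5.423 d.
Difference = |16.769 − 5.423| = 11.346 ≈ 11.3 days.

11.3 days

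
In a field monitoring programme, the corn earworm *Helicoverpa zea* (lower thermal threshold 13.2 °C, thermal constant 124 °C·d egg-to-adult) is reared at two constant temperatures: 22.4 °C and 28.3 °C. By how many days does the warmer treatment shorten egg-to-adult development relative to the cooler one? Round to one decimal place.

At 22.4 °C: 124 / (22.4 − 13.2) = 124 / 9.2 = 13.478 d.
At 28.3 °C: 124 / (28.3 − 13.2) = 124 / 15.1 = 8.212 d.
Difference = |13.478 − 8.212| = 5.266 ≈ 5.3 days.

5.3 days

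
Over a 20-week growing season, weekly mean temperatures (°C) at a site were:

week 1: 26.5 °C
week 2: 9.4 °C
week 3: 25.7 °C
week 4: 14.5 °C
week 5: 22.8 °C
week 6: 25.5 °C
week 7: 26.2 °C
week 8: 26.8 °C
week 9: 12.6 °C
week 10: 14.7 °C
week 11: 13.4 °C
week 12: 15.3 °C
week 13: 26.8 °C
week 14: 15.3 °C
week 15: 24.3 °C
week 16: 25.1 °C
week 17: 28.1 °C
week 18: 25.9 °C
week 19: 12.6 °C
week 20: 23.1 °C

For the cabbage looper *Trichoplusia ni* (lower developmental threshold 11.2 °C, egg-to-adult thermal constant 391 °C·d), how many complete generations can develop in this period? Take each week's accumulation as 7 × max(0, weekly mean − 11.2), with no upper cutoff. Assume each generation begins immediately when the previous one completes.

Weekly DD (7 × max(0, T̄ − 11.2)): 107.1, 0.0, 101.5, 23.1, 81.2, 100.1, 105.0, 109.2, 9.8, 24.5, 15.4, 28.7, 109.2, 28.7, 91.7, 97.3, 118.3, 102.9, 9.8, 83.3.
Season total = 1346.8 DD.
Complete generations = ⌊1346.8 / 391⌋ = 3.

3 generations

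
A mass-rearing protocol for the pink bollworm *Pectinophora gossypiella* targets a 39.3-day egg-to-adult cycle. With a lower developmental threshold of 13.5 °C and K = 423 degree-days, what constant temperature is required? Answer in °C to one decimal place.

24.3 °C

Required daily accumulation = 423 / 39.3 = 10.763 DD/day.
T = T_base + 10.763 = 13.5 + 10.763 = 24.263 ≈ 24.3 °C.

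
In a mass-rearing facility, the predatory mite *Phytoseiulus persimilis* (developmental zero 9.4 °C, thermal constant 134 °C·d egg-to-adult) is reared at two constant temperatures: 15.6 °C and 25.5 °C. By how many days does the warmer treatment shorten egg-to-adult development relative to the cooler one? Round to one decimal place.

13.3 days

At 15.6 °C: 134 / (15.6 − 9.4) = 134 / 6.2 = 21.613 d.
At 25.5 °C: 134 / (25.5 − 9.4) = 134 / 16.1 = 8.323 d.
Difference = |21.613 − 8.323| = 13.290 ≈ 13.3 days.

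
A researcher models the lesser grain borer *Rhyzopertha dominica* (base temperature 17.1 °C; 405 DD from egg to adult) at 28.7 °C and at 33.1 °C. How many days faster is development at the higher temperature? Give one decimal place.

At 28.7 °C: 405 / (28.7 − 17.1) = 405 / 11.6 = 34.914 d.
At 33.1 °C: 405 / (33.1 − 17.1) = 405 / 16.0 = 25.312 d.
Difference = |34.914 − 25.312| = 9.601 ≈ 9.6 days.

9.6 days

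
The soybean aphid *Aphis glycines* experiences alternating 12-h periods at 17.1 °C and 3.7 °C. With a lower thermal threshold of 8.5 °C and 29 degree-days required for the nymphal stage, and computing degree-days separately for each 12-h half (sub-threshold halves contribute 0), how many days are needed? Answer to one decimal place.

Day half: max(0, 17.1 − 8.5) × 0.5 = 8.6 × 0.5 = 4.30 DD.
Night half: max(0, 3.7 − 8.5) × 0.5 = 0.0 × 0.5 = 0.00 DD.
Per 24 h: 4.30 DD/day.
Duration = 29 / 4.30 = 6.744 ≈ 6.7 days.

6.7 days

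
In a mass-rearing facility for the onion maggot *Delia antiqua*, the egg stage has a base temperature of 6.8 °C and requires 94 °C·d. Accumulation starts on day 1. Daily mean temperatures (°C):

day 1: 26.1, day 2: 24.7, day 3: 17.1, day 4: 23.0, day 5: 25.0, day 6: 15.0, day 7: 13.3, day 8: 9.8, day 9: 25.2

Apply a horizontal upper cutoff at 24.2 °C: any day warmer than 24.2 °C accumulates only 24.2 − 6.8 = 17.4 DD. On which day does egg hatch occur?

Daily DD above 6.8 °C (capped at 17.4): 17.4, 17.4, 10.3, 16.2, 17.4, 8.2, 6.5, 3.0, 17.4.
Cumulative: 17.4, 34.8, 45.1, 61.3, 78.7, 86.9, 93.4, 96.4, 113.8.
The total first reaches 94 DD on day 8.

day 8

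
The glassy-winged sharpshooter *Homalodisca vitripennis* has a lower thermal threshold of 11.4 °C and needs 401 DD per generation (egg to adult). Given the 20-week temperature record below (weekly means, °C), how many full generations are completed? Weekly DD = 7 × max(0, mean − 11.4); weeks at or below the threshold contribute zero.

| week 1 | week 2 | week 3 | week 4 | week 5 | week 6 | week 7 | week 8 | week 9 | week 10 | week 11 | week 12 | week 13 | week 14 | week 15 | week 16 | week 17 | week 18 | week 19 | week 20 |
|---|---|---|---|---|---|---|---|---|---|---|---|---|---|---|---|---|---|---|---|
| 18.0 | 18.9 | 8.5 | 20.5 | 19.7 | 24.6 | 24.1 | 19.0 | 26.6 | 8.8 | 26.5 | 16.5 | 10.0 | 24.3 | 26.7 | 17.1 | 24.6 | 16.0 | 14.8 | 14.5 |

2 generations

Weekly DD (7 × max(0, T̄ − 11.4)): 46.2, 52.5, 0.0, 63.7, 58.1, 92.4, 88.9, 53.2, 106.4, 0.0, 105.7, 35.7, 0.0, 90.3, 107.1, 39.9, 92.4, 32.2, 23.8, 21.7.
Season total = 1110.2 DD.
Complete generations = ⌊1110.2 / 401⌋ = 2.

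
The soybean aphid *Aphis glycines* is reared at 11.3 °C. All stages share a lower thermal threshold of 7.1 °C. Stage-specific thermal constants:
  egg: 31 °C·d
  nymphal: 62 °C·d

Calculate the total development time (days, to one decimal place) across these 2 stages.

22.1 days

Daily accumulation at 11.3 °C = 11.3 − 7.1 = 4.2 DD/day.
Total K = 31 + 62 = 93 DD.
Total duration = 93 / 4.2 = 22.143 ≈ 22.1 days.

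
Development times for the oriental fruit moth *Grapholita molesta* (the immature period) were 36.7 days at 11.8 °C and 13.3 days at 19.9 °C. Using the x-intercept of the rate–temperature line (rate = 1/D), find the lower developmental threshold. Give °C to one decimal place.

7.2 °C

Under the model K = D·(T − T_b), so D₁·(T₁ − T_b) = D₂·(T₂ − T_b).
36.7·(11.8 − T_b) = 13.3·(19.9 − T_b)
T_b = (36.7·11.8 − 13.3·19.9) / (36.7 − 13.3) = 168.39 / 23.4 = 7.196 °C ≈ 7.2 °C.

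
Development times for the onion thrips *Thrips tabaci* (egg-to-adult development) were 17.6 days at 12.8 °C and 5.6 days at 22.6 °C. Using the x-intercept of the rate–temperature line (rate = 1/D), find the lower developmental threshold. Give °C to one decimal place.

8.2 °C

Under the model K = D·(T − T_b), so D₁·(T₁ − T_b) = D₂·(T₂ − T_b).
17.6·(12.8 − T_b) = 5.6·(22.6 − T_b)
T_b = (17.6·12.8 − 5.6·22.6) / (17.6 − 5.6) = 98.72 / 12.0 = 8.227 °C ≈ 8.2 °C.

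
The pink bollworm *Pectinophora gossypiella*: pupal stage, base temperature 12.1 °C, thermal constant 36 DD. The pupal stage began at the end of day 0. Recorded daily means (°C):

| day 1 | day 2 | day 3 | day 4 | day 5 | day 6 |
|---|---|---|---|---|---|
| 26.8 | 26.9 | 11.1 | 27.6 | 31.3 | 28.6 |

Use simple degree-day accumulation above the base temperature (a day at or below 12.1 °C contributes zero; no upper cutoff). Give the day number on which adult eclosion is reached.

day 4

Daily DD above 12.1 °C: 14.7, 14.8, 0.0, 15.5, 19.2, 16.5.
Cumulative: 14.7, 29.5, 29.5, 45.0, 64.2, 80.7.
The total first reaches 36 DD on day 4.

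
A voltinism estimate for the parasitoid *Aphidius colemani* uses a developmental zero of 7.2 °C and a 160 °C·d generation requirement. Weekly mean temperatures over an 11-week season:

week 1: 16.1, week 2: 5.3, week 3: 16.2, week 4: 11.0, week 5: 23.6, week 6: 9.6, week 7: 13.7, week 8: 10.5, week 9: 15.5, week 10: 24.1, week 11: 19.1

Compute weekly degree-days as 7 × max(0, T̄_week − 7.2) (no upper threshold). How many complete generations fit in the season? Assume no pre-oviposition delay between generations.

3 generations

Weekly DD (7 × max(0, T̄ − 7.2)): 62.3, 0.0, 63.0, 26.6, 114.8, 16.8, 45.5, 23.1, 58.1, 118.3, 83.3.
Season total = 611.8 DD.
Complete generations = ⌊611.8 / 160⌋ = 3.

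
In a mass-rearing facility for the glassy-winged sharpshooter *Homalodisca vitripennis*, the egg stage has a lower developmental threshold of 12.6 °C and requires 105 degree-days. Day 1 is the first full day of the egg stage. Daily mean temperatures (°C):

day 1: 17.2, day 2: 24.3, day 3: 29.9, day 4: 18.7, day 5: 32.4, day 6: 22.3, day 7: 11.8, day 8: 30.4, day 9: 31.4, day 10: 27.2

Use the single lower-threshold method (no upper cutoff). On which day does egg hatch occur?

day 9

Daily DD above 12.6 °C: 4.6, 11.7, 17.3, 6.1, 19.8, 9.7, 0.0, 17.8, 18.8, 14.6.
Cumulative: 4.6, 16.3, 33.6, 39.7, 59.5, 69.2, 69.2, 87.0, 105.8, 120.4.
The total first reaches 105 DD on day 9.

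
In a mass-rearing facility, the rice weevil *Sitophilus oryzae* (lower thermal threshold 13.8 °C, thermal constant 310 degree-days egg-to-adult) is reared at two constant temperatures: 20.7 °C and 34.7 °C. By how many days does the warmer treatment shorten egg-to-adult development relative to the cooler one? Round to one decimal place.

30.1 days

At 20.7 °C: 310 / (20.7 − 13.8) = 310 / 6.9 = 44.928 d.
At 34.7 °C: 310 / (34.7 − 13.8) = 310 / 20.9 = 14.833 d.
Difference = |44.928 − 14.833| = 30.095 ≈ 30.1 days.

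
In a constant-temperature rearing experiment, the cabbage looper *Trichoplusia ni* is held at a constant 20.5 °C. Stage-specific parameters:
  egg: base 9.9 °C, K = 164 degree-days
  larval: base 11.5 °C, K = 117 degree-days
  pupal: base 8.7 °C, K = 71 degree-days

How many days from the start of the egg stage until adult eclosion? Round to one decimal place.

egg: 164 / (20.5 − 9.9) = 164 / 10.6 = 15.472 d.
larval: 117 / (20.5 − 11.5) = 117 / 9.0 = 13.000 d.
pupal: 71 / (20.5 − 8.7) = 71 / 11.8 = 6.017 d.
Sum = 34.489 ≈ 34.5 days.

34.5 days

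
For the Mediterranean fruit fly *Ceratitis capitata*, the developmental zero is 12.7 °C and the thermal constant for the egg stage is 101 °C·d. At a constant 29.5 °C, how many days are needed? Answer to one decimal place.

Daily accumulation = 29.5 − 12.7 = 16.8 DD/day.
Duration = 101 / 16.8 = 6.012 ≈ 6.0 days.

6.0 days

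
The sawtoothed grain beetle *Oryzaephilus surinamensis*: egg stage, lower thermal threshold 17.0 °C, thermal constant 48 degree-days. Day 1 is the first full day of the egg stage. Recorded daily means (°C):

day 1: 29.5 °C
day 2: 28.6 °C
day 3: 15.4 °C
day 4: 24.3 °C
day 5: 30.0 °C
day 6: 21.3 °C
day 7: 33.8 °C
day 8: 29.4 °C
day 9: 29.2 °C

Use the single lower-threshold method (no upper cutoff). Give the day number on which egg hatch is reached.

Daily DD above 17.0 °C: 12.5, 11.6, 0.0, 7.3, 13.0, 4.3, 16.8, 12.4, 12.2.
Cumulative: 12.5, 24.1, 24.1, 31.4, 44.4, 48.7, 65.5, 77.9, 90.1.
The total first reaches 48 DD on day 6.

day 6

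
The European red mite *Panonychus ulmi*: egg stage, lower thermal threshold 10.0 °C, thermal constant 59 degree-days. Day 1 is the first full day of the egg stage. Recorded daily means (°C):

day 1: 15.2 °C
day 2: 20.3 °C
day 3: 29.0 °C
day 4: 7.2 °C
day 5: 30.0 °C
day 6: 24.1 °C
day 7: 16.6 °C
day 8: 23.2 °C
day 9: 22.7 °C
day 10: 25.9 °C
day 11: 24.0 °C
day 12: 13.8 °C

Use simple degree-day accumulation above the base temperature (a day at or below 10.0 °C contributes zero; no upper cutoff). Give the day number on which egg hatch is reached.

Daily DD above 10.0 °C: 5.2, 10.3, 19.0, 0.0, 20.0, 14.1, 6.6, 13.2, 12.7, 15.9, 14.0, 3.8.
Cumulative: 5.2, 15.5, 34.5, 34.5, 54.5, 68.6, 75.2, 88.4, 101.1, 117.0, 131.0, 134.8.
The total first reaches 59 DD on day 6.

day 6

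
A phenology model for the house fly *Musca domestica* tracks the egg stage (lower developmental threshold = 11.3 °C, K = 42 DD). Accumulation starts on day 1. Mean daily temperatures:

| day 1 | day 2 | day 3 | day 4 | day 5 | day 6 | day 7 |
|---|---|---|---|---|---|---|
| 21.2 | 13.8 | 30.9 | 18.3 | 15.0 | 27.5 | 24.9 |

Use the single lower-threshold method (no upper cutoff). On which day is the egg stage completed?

Daily DD above 11.3 °C: 9.9, 2.5, 19.6, 7.0, 3.7, 16.2, 13.6.
Cumulative: 9.9, 12.4, 32.0, 39.0, 42.7, 58.9, 72.5.
The total first reaches 42 DD on day 5.

day 5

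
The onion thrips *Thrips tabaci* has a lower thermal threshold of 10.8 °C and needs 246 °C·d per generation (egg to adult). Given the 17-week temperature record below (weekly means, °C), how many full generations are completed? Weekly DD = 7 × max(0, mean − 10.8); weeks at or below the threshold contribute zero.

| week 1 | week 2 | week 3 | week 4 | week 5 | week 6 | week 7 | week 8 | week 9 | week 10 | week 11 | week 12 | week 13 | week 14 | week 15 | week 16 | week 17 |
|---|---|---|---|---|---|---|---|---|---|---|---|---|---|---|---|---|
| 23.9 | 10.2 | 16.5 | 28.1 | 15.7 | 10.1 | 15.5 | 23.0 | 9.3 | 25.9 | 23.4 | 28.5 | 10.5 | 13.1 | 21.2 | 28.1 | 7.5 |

3 generations

Weekly DD (7 × max(0, T̄ − 10.8)): 91.7, 0.0, 39.9, 121.1, 34.3, 0.0, 32.9, 85.4, 0.0, 105.7, 88.2, 123.9, 0.0, 16.1, 72.8, 121.1, 0.0.
Season total = 933.1 DD.
Complete generations = ⌊933.1 / 246⌋ = 3.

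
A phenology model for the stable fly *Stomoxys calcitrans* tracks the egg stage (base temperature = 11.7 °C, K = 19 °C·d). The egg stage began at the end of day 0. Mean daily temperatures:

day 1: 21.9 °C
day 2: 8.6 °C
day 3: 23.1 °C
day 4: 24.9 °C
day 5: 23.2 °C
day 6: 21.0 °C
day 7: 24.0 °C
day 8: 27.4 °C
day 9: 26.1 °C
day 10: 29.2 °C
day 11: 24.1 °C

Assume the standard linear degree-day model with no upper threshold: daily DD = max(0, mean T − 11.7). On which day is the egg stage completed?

day 3

Daily DD above 11.7 °C: 10.2, 0.0, 11.4, 13.2, 11.5, 9.3, 12.3, 15.7, 14.4, 17.5, 12.4.
Cumulative: 10.2, 10.2, 21.6, 34.8, 46.3, 55.6, 67.9, 83.6, 98.0, 115.5, 127.9.
The total first reaches 19 DD on day 3.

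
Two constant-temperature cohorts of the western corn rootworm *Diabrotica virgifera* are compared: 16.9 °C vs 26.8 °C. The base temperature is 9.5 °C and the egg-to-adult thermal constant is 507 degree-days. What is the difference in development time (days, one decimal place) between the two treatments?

At 16.9 °C: 507 / (16.9 − 9.5) = 507 / 7.4 = 68.514 d.
At 26.8 °C: 507 / (26.8 − 9.5) = 507 / 17.3 = 29.306 d.
Difference = |68.514 − 29.306| = 39.207 ≈ 39.2 days.

39.2 days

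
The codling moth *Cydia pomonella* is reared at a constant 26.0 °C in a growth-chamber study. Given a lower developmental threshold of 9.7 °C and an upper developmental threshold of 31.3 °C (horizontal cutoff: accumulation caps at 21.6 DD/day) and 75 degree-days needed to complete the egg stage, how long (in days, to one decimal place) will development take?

Daily accumulation = 26.0 − 9.7 = 16.3 DD/day.
Duration = 75 / 16.3 = 4.601 ≈ 4.6 days.

4.6 days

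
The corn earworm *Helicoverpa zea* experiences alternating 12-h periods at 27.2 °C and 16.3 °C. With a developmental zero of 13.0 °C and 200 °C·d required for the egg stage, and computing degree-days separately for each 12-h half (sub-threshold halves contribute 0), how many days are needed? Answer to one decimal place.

22.9 days

Day half: max(0, 27.2 − 13.0) × 0.5 = 14.2 × 0.5 = 7.10 DD.
Night half: max(0, 16.3 − 13.0) × 0.5 = 3.3 × 0.5 = 1.65 DD.
Per 24 h: 8.75 DD/day.
Duration = 200 / 8.75 = 22.857 ≈ 22.9 days.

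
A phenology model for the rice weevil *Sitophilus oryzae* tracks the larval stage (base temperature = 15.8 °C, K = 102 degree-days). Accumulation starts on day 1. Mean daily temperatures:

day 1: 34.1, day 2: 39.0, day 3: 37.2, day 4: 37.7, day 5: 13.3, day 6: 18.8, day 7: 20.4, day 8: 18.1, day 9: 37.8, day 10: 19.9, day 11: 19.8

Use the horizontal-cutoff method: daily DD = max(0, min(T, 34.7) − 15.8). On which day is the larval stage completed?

day 9

Daily DD above 15.8 °C (capped at 18.9): 18.3, 18.9, 18.9, 18.9, 0.0, 3.0, 4.6, 2.3, 18.9, 4.1, 4.0.
Cumulative: 18.3, 37.2, 56.1, 75.0, 75.0, 78.0, 82.6, 84.9, 103.8, 107.9, 111.9.
The total first reaches 102 DD on day 9.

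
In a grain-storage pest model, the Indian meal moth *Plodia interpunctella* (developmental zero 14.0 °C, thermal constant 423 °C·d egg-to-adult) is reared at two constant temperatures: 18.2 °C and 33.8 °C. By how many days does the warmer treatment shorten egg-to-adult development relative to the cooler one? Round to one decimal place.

79.4 days

At 18.2 °C: 423 / (18.2 − 14.0) = 423 / 4.2 = 100.714 d.
At 33.8 °C: 423 / (33.8 − 14.0) = 423 / 19.8 = 21.364 d.
Difference = |100.714 − 21.364| = 79.351 ≈ 79.4 days.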